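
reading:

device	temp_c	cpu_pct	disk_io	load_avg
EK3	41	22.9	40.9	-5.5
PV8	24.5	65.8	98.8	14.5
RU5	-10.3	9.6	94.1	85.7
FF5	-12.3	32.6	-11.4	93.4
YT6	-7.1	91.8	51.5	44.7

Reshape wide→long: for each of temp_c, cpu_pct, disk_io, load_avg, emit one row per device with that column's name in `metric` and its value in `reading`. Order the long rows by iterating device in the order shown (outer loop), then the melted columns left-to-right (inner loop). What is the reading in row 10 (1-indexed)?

20 rows total (5 × 4). Row 10: index ⌊(10-1)/4⌋ = 2 into device → RU5; (10-1) mod 4 = 1 into the melted columns → cpu_pct.
So row 10 is (RU5, cpu_pct, 9.6); reading = 9.6.

9.6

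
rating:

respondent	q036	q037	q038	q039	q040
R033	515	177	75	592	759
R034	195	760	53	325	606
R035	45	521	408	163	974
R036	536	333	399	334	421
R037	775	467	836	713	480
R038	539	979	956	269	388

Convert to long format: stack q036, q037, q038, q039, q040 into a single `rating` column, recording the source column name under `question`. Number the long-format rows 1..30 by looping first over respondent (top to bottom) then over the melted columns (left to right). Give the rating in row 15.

974

30 rows total (6 × 5). Row 15: index ⌊(15-1)/5⌋ = 2 into respondent → R035; (15-1) mod 5 = 4 into the melted columns → q040.
So row 15 is (R035, q040, 974); rating = 974.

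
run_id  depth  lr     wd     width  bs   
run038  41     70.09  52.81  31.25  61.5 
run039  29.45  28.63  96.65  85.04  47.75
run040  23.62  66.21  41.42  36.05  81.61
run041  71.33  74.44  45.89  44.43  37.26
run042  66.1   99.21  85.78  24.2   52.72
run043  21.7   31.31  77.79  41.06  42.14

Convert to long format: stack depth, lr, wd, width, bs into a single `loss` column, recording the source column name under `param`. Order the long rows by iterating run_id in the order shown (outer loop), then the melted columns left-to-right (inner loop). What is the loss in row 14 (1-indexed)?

30 rows total (6 × 5). Row 14: index ⌊(14-1)/5⌋ = 2 into run_id → run040; (14-1) mod 5 = 3 into the melted columns → width.
So row 14 is (run040, width, 36.05); loss = 36.05.

36.05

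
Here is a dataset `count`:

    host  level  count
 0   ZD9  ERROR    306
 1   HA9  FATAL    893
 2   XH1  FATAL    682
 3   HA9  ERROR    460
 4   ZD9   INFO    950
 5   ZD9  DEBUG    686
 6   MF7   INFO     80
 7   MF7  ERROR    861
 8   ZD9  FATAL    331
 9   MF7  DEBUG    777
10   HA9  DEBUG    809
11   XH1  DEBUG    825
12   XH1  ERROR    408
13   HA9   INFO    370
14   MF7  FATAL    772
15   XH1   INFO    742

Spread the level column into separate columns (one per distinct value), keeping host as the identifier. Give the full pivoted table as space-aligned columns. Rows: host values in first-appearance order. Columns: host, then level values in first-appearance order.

Columns: host plus the 4 distinct level values (ERROR, FATAL, INFO, DEBUG).
For example, row ZD9 column ERROR takes count=306 from the long row (ZD9, ERROR).

host  ERROR  FATAL  INFO  DEBUG
ZD9   306    331    950   686  
HA9   460    893    370   809  
XH1   408    682    742   825  
MF7   861    772    80    777  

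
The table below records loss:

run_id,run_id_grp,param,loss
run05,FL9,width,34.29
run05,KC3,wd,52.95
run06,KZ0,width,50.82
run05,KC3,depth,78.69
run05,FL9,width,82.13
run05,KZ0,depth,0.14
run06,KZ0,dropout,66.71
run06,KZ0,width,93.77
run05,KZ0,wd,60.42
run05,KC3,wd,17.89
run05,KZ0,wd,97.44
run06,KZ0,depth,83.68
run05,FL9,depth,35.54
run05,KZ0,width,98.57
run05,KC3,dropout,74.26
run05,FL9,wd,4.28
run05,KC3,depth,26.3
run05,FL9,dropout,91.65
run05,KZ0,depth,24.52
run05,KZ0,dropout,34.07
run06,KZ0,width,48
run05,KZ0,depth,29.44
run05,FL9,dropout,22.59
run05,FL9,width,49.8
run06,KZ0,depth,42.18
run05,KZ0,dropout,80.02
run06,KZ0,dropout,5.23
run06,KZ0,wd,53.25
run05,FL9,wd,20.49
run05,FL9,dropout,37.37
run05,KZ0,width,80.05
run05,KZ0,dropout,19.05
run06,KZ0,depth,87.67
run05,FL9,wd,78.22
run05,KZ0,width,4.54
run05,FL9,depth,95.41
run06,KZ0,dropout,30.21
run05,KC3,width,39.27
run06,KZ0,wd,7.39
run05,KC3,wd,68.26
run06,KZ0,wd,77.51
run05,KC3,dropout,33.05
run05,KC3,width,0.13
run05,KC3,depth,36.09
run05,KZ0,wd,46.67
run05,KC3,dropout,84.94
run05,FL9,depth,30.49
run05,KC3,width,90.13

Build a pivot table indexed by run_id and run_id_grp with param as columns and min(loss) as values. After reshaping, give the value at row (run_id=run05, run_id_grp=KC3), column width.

Rows with run_id=run05, run_id_grp=KC3 and param=width: loss values are 39.27, 0.13, 90.13.
min(39.27, 0.13, 90.13) = 0.13.

0.13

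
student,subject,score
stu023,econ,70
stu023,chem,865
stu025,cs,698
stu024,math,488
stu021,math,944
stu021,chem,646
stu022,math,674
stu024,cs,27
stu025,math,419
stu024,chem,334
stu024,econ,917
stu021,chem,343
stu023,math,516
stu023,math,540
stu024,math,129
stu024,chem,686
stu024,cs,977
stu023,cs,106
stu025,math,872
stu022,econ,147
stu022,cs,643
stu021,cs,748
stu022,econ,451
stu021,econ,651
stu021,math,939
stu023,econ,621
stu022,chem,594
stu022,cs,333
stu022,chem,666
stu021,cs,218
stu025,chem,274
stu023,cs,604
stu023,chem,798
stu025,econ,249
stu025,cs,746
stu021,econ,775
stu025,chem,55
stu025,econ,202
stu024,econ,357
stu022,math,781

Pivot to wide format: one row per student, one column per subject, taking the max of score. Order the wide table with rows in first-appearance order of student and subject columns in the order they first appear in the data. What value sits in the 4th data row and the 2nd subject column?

646

With rows in first-appearance order of student, row 4 is student=stu021. subject columns in first-appearance order: econ, chem, cs, math; column 2 is chem.
Long rows with student=stu021, subject=chem: max(646, 343) = 646.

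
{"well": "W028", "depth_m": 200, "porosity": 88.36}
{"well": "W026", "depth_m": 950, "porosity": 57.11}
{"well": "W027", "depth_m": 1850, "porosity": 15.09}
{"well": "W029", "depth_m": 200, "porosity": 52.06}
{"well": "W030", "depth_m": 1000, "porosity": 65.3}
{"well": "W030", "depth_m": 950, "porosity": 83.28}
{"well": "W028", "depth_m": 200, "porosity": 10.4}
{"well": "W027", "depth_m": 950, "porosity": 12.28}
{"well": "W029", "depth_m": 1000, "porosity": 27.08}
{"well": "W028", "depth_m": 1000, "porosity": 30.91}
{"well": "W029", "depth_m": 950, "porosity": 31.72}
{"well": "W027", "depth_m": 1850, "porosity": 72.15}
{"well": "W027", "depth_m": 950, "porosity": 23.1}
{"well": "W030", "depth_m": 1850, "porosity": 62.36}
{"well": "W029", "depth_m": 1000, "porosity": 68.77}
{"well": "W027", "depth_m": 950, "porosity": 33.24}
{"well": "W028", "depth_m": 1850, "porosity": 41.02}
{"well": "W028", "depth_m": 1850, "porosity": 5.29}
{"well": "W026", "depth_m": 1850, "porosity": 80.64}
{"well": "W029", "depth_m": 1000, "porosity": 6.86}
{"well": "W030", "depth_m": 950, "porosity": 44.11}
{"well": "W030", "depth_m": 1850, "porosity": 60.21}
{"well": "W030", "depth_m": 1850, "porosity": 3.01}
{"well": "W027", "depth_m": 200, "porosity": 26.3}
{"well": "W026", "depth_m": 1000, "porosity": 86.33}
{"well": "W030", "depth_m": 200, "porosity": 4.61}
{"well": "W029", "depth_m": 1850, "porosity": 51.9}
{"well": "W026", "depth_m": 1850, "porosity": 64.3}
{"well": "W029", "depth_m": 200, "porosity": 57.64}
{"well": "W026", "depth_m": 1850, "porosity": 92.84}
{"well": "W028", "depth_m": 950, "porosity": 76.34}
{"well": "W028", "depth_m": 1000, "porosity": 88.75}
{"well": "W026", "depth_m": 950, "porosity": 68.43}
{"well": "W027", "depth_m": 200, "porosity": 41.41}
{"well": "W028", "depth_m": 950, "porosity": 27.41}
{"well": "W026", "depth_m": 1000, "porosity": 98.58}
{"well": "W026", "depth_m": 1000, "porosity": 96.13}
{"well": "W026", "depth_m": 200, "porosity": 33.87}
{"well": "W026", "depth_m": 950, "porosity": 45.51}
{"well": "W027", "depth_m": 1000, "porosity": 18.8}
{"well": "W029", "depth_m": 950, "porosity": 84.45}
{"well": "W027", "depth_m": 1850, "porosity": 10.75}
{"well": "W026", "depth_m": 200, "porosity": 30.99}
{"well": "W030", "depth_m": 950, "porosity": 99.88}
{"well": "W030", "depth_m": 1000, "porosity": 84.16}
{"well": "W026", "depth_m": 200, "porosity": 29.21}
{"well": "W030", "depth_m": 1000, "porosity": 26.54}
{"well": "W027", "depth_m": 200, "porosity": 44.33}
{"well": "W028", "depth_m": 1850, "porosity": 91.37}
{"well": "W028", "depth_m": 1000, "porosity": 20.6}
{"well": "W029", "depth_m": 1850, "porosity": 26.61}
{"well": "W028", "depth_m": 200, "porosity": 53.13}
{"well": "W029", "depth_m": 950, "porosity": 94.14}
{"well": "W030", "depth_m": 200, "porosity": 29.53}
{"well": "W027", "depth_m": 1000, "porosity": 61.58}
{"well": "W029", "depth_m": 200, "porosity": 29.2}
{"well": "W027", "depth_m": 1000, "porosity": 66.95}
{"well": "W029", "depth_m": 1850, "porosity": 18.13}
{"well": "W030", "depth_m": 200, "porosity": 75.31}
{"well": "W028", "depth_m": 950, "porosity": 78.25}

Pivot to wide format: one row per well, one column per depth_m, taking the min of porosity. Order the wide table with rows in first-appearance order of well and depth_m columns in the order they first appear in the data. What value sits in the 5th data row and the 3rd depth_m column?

3.01

With rows in first-appearance order of well, row 5 is well=W030. depth_m columns in first-appearance order: 200, 950, 1850, 1000; column 3 is 1850.
Long rows with well=W030, depth_m=1850: min(62.36, 60.21, 3.01) = 3.01.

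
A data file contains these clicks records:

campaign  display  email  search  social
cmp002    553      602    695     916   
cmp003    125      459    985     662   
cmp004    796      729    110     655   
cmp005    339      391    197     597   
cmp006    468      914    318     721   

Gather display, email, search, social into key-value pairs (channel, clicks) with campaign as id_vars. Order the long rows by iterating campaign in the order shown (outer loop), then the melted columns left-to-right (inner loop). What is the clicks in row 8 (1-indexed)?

662

20 rows total (5 × 4). Row 8: index ⌊(8-1)/4⌋ = 1 into campaign → cmp003; (8-1) mod 4 = 3 into the melted columns → social.
So row 8 is (cmp003, social, 662); clicks = 662.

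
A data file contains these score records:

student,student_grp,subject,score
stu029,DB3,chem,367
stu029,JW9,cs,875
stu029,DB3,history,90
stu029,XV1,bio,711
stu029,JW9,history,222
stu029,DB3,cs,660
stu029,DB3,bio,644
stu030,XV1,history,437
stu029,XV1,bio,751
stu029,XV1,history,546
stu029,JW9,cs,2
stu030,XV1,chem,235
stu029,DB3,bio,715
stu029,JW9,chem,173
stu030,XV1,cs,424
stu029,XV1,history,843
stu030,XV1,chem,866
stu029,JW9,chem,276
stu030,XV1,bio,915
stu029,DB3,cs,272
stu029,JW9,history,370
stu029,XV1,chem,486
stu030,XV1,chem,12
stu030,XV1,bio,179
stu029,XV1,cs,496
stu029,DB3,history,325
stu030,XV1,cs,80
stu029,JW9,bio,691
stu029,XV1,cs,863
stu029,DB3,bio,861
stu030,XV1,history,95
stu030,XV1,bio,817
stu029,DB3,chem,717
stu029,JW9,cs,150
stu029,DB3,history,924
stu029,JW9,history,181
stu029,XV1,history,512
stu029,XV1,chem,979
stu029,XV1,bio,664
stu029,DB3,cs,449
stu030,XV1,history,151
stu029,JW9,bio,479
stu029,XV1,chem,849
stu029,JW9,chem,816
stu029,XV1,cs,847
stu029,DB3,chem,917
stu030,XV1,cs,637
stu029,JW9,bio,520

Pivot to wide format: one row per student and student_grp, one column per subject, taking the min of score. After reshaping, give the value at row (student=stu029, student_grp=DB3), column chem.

Rows with student=stu029, student_grp=DB3 and subject=chem: score values are 367, 717, 917.
min(367, 717, 917) = 367.

367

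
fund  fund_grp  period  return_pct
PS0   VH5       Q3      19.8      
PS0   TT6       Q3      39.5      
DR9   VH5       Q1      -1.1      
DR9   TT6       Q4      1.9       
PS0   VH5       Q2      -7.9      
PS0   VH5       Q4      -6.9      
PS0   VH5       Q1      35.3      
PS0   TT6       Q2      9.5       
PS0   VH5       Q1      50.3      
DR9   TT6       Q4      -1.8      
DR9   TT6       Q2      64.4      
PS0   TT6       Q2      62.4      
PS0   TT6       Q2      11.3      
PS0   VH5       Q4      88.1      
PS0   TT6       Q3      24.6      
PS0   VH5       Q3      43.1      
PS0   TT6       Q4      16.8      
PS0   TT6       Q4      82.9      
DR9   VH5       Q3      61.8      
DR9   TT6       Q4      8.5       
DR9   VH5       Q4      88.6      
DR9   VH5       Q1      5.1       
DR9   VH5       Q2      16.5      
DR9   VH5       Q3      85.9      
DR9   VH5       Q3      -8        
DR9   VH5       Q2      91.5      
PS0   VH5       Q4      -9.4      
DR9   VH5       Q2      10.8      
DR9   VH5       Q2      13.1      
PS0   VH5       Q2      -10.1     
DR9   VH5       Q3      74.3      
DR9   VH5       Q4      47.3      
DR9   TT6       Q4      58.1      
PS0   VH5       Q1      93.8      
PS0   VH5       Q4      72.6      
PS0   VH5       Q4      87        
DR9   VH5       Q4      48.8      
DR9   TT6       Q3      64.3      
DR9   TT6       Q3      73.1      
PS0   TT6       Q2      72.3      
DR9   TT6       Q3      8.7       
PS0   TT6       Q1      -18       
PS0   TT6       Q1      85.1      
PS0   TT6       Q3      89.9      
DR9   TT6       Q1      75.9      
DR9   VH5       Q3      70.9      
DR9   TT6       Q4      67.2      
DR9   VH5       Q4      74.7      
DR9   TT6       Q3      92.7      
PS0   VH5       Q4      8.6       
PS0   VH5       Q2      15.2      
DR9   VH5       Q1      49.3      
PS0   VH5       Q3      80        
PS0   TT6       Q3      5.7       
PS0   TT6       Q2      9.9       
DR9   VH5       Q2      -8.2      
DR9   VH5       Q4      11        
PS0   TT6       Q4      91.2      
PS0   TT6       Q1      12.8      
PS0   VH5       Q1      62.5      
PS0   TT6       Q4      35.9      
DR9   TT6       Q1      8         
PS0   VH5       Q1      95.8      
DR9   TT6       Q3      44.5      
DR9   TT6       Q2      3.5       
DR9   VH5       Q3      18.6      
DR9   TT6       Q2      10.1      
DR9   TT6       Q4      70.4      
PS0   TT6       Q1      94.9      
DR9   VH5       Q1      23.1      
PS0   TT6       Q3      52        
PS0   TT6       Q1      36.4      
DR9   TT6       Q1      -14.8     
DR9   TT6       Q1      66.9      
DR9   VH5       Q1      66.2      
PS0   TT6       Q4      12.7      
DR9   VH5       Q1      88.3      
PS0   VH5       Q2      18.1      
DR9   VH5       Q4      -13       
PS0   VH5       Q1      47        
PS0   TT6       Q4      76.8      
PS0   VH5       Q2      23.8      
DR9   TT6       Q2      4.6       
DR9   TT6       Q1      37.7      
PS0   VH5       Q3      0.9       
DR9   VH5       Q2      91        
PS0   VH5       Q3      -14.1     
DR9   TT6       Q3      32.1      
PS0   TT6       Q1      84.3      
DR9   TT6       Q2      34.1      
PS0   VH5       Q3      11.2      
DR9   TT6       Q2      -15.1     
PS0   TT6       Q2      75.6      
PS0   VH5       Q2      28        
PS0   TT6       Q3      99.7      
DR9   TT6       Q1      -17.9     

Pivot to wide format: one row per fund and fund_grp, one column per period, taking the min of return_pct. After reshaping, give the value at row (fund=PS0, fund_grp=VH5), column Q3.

-14.1

Rows with fund=PS0, fund_grp=VH5 and period=Q3: return_pct values are 19.8, 43.1, 80, 0.9, -14.1, 11.2.
min(19.8, 43.1, 80, 0.9, -14.1, 11.2) = -14.1.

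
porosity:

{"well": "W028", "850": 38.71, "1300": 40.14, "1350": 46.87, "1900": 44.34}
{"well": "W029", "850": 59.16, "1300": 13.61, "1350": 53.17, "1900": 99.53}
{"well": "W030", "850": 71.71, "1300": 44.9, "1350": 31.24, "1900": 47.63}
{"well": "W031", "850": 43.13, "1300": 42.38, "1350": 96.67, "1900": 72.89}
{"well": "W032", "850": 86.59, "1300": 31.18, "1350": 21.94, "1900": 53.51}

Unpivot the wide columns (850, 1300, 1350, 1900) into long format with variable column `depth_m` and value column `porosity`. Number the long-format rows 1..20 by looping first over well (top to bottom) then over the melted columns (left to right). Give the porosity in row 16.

72.89

20 rows total (5 × 4). Row 16: index ⌊(16-1)/4⌋ = 3 into well → W031; (16-1) mod 4 = 3 into the melted columns → 1900.
So row 16 is (W031, 1900, 72.89); porosity = 72.89.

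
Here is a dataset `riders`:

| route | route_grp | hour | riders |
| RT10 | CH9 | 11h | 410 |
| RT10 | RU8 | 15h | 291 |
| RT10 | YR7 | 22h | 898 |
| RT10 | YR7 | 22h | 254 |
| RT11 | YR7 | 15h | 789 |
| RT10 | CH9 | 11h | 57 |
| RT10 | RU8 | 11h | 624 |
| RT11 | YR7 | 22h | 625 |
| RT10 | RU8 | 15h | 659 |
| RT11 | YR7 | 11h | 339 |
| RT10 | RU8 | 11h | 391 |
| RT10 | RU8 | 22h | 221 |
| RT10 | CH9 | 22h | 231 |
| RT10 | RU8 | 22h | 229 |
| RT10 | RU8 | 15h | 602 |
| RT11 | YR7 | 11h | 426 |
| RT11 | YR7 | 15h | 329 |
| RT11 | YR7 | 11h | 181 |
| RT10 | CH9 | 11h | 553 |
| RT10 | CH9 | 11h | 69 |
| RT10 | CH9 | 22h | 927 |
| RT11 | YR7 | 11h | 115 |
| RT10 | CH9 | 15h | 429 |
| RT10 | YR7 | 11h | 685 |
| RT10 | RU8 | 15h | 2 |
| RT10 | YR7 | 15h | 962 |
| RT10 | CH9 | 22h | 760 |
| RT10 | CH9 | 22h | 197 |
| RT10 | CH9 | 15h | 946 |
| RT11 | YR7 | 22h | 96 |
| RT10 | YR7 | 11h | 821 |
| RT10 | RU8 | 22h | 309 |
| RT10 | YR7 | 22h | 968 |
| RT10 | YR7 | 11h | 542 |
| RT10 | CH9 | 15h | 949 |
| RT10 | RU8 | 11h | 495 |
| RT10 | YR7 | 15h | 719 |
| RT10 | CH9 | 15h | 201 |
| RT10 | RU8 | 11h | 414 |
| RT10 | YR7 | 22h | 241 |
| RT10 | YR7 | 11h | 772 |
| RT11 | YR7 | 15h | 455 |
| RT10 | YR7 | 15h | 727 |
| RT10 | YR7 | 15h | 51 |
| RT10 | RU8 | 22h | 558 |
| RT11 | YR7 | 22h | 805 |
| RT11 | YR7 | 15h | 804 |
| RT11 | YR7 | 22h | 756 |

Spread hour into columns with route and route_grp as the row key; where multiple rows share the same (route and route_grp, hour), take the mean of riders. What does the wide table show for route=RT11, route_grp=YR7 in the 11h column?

265.25

Rows with route=RT11, route_grp=YR7 and hour=11h: riders values are 339, 426, 181, 115.
(339 + 426 + 181 + 115) / 4 = 265.25.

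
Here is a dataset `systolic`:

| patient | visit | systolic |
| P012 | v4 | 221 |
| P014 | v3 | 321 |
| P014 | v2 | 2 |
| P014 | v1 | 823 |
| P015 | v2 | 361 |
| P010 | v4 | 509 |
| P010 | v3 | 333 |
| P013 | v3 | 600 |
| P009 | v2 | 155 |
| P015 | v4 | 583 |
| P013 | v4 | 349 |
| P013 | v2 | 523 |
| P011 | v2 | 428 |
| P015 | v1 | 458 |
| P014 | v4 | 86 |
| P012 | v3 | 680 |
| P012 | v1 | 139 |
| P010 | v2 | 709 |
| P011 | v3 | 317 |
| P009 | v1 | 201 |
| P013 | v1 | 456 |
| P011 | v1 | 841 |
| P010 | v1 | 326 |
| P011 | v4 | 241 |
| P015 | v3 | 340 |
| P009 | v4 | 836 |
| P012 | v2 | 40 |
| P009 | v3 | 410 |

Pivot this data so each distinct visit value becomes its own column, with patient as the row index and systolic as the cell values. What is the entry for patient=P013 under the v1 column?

456

Wide layout: rows indexed by patient, columns are the 4 distinct visit values (v4, v3, v2, v1).
Cell (patient=P013, visit=v1) draws from the long row where patient=P013 and visit=v1, which has systolic=456.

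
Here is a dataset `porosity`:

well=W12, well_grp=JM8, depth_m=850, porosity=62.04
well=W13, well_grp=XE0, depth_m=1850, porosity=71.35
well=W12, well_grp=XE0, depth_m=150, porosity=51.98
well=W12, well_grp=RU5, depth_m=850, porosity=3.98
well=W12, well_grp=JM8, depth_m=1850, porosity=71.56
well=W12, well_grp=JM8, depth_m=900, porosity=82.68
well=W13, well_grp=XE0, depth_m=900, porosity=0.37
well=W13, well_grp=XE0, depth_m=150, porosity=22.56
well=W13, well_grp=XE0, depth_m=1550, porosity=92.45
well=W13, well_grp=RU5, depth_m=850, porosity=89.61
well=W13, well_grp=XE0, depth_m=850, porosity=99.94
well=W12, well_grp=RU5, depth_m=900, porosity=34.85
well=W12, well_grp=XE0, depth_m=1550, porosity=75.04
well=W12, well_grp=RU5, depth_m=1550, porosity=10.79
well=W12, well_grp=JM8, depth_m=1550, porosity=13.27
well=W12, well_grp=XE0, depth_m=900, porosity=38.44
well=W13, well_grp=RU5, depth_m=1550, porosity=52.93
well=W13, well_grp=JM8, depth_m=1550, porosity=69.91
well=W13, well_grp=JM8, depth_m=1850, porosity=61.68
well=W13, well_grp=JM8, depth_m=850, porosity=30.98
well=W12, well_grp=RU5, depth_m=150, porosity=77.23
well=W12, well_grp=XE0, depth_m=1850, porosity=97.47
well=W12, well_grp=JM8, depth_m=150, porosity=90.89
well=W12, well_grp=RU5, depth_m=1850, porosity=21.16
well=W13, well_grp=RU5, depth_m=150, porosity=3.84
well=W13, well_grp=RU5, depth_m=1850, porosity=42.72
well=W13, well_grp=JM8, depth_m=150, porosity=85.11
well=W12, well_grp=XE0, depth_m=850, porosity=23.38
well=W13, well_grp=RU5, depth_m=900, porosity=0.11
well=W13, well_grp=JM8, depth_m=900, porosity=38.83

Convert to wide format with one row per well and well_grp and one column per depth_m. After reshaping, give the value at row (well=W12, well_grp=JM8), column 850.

62.04

Wide layout: rows indexed by well and well_grp, columns are the 5 distinct depth_m values (850, 1850, 150, 900, 1550).
Cell (well=W12, well_grp=JM8, depth_m=850) draws from the long row where well=W12, well_grp=JM8 and depth_m=850, which has porosity=62.04.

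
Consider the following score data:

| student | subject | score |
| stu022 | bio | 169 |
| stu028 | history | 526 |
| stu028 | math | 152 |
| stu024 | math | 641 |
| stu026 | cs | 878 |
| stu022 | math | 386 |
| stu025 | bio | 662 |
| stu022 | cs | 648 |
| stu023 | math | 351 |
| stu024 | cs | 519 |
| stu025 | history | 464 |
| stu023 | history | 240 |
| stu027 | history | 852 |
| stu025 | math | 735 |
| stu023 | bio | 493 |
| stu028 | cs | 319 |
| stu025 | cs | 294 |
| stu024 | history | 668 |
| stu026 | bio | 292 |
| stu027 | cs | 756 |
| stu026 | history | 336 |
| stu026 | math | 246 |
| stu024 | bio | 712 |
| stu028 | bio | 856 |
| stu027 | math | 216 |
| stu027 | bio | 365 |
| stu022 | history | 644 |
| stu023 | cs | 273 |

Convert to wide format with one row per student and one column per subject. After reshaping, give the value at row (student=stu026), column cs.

Wide layout: rows indexed by student, columns are the 4 distinct subject values (bio, history, math, cs).
Cell (student=stu026, subject=cs) draws from the long row where student=stu026 and subject=cs, which has score=878.

878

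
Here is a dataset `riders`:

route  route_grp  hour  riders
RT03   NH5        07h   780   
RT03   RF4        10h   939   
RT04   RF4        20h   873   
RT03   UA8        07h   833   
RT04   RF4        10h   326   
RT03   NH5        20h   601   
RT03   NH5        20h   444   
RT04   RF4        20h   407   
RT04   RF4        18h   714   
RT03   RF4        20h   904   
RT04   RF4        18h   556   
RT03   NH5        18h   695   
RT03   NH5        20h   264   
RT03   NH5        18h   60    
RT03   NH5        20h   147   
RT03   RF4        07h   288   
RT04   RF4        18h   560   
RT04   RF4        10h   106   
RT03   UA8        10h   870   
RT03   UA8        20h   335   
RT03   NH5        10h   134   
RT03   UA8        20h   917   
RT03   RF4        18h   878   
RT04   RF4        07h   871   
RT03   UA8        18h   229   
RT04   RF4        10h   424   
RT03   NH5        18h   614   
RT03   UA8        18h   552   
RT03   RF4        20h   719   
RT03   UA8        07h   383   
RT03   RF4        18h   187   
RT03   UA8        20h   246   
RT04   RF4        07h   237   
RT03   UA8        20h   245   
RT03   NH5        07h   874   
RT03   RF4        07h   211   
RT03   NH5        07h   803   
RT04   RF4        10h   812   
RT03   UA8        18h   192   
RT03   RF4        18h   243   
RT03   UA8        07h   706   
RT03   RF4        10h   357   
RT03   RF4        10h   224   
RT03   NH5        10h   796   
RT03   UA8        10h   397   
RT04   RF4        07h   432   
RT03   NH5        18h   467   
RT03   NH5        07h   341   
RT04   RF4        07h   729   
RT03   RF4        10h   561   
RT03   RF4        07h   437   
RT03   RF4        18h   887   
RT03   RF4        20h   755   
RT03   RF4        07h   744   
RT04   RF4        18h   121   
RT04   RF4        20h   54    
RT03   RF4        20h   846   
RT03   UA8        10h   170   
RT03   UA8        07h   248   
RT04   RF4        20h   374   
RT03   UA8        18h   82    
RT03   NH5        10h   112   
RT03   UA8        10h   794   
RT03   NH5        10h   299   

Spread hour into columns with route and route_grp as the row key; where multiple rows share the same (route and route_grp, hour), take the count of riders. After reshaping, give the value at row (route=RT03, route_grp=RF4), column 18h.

4

Rows with route=RT03, route_grp=RF4 and hour=18h: riders values are 878, 187, 243, 887.
4 rows match — count = 4.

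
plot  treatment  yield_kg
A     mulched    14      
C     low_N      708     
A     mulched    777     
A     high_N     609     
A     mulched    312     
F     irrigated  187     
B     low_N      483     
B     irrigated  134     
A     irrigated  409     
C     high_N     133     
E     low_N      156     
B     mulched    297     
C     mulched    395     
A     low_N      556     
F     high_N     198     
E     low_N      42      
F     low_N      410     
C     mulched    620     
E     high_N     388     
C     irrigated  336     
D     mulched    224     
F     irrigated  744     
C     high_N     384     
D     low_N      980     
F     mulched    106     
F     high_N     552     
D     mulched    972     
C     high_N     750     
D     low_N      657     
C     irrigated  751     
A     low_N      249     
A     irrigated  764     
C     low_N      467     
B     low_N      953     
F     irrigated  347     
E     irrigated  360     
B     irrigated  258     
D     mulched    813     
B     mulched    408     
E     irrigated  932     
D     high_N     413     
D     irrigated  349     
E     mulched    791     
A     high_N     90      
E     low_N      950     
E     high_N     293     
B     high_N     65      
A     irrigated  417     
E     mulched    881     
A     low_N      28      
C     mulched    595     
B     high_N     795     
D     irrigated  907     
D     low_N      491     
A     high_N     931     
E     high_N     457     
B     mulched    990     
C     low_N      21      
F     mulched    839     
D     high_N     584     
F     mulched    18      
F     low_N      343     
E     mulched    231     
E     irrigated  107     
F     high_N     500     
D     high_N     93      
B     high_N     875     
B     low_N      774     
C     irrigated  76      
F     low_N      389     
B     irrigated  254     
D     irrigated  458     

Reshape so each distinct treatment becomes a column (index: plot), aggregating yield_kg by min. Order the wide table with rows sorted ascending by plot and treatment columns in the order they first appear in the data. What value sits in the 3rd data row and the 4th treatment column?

76

With rows sorted ascending by plot, row 3 is plot=C. treatment columns in first-appearance order: mulched, low_N, high_N, irrigated; column 4 is irrigated.
Long rows with plot=C, treatment=irrigated: min(336, 751, 76) = 76.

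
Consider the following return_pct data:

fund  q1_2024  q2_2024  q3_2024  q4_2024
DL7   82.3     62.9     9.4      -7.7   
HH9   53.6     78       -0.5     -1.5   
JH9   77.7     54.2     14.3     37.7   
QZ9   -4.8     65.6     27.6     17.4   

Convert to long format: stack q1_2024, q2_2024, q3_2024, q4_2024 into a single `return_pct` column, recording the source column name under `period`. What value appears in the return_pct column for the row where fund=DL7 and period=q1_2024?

Unpivoting turns each (fund, wide-column) pair into one long row.
The wide cell at row DL7, column q1_2024 holds 82.3, so the long row (DL7, q1_2024) has return_pct=82.3.

82.3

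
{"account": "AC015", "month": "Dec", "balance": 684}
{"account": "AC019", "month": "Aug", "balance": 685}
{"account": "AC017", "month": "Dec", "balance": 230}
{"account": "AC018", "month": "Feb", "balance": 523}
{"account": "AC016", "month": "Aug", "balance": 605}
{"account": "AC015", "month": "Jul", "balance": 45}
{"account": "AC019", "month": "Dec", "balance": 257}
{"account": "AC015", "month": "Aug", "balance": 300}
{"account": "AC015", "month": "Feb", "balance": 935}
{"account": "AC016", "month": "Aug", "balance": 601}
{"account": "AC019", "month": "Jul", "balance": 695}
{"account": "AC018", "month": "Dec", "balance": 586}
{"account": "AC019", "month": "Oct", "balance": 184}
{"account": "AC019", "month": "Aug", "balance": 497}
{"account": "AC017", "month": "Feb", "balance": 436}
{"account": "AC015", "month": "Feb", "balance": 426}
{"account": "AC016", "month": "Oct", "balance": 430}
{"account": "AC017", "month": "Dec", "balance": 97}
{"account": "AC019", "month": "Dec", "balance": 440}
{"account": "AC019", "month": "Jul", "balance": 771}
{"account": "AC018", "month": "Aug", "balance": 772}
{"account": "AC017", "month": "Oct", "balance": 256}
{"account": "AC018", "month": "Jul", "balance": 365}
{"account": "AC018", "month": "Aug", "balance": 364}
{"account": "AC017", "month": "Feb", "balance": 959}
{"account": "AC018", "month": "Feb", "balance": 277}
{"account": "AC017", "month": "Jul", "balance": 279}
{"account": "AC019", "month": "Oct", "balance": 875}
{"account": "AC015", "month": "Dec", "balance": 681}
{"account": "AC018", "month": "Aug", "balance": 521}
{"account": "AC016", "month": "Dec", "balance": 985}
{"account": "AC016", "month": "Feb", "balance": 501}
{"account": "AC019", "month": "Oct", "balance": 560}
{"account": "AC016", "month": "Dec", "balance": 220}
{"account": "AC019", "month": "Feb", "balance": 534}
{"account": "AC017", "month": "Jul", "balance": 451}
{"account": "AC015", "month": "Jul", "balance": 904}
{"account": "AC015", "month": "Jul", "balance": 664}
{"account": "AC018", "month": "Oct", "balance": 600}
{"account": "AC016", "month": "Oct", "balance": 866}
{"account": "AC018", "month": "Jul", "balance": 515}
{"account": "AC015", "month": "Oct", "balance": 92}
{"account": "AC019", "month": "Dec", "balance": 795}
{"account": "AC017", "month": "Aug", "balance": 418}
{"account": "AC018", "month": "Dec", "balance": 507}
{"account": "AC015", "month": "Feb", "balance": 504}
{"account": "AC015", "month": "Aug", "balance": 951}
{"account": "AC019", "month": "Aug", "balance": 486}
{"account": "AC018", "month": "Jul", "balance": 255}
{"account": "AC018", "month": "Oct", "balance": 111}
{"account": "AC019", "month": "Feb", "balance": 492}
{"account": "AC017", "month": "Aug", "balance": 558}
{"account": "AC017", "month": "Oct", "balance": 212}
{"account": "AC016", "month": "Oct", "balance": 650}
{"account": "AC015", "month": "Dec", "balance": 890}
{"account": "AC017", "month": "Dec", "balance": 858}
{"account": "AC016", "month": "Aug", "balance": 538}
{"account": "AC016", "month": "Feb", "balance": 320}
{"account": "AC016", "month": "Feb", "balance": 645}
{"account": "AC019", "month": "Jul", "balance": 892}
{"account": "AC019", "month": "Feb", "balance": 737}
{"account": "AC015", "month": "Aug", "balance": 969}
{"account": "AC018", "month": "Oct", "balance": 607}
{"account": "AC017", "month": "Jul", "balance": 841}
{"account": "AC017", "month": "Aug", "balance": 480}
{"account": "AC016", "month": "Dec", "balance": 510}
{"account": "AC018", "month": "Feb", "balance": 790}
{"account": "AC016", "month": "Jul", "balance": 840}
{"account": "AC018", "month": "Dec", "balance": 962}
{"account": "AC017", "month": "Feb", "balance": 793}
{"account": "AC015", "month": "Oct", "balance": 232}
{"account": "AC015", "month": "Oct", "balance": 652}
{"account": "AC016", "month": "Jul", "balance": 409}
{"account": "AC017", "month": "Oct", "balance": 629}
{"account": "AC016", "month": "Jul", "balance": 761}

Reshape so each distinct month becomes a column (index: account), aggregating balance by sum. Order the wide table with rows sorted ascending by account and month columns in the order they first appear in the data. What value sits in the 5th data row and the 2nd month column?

1668

With rows sorted ascending by account, row 5 is account=AC019. month columns in first-appearance order: Dec, Aug, Feb, Jul, Oct; column 2 is Aug.
Long rows with account=AC019, month=Aug: 685 + 497 + 486 = 1668.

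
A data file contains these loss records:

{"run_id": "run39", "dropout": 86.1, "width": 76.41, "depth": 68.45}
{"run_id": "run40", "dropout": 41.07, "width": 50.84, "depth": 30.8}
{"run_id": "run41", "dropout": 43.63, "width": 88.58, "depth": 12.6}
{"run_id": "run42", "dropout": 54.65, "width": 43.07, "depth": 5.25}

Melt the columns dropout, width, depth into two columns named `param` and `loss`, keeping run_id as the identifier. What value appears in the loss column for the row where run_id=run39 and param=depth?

Unpivoting turns each (run_id, wide-column) pair into one long row.
The wide cell at row run39, column depth holds 68.45, so the long row (run39, depth) has loss=68.45.

68.45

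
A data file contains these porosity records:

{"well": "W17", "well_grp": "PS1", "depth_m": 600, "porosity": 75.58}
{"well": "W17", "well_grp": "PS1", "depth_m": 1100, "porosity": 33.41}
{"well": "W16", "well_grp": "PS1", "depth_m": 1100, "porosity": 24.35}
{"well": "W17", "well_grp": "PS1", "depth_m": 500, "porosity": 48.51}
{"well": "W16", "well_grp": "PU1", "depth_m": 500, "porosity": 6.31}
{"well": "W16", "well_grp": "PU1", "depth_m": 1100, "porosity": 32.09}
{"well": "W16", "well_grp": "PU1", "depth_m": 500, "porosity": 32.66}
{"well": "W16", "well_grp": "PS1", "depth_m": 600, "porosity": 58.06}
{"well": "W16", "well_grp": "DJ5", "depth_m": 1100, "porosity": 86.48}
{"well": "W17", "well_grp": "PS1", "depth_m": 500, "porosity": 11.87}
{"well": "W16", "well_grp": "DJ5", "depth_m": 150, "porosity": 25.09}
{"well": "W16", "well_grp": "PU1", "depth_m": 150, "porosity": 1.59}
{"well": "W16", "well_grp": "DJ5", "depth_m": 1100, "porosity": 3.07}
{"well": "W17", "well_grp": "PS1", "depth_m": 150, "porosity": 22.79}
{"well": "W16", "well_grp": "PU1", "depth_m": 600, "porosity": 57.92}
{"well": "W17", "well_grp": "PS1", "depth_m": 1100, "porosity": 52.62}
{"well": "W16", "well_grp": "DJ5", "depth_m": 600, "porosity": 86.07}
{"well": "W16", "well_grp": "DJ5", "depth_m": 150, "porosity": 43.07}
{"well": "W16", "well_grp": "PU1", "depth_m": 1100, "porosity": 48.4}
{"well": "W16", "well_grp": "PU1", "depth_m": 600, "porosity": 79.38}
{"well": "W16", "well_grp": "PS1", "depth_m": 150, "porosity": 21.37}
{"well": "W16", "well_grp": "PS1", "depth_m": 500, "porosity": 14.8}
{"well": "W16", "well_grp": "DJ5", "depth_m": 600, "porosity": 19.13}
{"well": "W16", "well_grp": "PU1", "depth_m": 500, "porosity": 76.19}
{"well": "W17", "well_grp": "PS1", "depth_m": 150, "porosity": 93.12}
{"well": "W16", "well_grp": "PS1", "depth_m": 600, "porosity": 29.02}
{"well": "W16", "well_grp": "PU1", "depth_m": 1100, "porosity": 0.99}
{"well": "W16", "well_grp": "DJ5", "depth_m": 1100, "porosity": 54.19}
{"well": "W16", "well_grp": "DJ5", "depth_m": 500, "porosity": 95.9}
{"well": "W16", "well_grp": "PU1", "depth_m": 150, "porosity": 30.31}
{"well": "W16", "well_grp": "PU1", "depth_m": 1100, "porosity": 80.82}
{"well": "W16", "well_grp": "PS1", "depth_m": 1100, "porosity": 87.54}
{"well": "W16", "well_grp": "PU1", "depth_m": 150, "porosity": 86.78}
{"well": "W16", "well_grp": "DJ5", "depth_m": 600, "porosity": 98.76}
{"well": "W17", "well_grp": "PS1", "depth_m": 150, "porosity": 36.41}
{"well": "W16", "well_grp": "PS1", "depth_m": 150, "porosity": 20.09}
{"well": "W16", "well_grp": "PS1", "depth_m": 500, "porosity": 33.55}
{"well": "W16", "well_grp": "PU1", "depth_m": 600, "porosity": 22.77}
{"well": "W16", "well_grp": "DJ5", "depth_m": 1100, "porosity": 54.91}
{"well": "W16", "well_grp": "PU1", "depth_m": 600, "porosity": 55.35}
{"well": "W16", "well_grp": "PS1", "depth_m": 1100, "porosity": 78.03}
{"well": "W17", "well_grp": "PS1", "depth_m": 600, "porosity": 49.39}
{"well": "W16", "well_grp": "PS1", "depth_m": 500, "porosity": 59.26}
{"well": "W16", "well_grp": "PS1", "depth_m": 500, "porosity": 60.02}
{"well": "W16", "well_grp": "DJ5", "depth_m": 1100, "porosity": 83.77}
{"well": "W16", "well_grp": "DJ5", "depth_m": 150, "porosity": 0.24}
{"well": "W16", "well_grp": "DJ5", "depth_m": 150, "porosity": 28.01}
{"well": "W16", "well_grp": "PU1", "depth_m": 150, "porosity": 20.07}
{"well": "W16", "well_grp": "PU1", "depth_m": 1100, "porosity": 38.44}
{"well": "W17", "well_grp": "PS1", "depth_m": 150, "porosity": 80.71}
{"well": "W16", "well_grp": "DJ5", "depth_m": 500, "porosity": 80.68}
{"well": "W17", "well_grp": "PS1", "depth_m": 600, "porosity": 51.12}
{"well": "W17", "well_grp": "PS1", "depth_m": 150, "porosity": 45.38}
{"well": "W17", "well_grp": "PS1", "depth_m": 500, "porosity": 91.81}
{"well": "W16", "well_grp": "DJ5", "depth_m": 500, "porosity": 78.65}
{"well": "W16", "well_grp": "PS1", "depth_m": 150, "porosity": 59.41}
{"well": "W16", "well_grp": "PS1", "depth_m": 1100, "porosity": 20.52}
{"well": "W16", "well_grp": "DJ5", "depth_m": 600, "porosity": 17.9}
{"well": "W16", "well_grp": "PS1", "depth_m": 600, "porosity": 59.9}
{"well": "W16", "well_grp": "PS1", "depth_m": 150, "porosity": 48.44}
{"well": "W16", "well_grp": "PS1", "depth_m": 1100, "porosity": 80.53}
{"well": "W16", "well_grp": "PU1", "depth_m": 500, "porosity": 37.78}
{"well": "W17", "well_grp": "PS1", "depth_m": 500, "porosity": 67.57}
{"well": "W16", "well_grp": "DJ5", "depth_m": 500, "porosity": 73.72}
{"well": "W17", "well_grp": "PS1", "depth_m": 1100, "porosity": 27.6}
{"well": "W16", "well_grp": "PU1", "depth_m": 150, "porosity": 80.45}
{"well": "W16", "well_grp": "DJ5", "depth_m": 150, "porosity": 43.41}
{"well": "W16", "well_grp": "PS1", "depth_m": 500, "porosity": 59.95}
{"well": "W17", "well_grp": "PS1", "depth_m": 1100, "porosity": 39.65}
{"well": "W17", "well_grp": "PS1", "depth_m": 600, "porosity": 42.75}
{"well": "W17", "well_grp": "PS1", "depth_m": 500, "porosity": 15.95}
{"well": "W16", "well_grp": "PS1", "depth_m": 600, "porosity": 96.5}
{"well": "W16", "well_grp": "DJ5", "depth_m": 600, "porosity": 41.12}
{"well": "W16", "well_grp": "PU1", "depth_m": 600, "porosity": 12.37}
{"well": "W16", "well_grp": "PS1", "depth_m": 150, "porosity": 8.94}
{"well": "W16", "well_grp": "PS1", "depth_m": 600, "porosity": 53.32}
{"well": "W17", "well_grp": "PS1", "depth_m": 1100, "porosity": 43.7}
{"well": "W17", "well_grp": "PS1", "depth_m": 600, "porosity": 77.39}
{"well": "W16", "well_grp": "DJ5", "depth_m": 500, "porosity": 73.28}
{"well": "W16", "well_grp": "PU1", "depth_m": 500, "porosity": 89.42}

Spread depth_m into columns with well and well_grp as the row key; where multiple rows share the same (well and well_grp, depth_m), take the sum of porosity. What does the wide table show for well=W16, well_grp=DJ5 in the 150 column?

139.82

Rows with well=W16, well_grp=DJ5 and depth_m=150: porosity values are 25.09, 43.07, 0.24, 28.01, 43.41.
25.09 + 43.07 + 0.24 + 28.01 + 43.41 = 139.82.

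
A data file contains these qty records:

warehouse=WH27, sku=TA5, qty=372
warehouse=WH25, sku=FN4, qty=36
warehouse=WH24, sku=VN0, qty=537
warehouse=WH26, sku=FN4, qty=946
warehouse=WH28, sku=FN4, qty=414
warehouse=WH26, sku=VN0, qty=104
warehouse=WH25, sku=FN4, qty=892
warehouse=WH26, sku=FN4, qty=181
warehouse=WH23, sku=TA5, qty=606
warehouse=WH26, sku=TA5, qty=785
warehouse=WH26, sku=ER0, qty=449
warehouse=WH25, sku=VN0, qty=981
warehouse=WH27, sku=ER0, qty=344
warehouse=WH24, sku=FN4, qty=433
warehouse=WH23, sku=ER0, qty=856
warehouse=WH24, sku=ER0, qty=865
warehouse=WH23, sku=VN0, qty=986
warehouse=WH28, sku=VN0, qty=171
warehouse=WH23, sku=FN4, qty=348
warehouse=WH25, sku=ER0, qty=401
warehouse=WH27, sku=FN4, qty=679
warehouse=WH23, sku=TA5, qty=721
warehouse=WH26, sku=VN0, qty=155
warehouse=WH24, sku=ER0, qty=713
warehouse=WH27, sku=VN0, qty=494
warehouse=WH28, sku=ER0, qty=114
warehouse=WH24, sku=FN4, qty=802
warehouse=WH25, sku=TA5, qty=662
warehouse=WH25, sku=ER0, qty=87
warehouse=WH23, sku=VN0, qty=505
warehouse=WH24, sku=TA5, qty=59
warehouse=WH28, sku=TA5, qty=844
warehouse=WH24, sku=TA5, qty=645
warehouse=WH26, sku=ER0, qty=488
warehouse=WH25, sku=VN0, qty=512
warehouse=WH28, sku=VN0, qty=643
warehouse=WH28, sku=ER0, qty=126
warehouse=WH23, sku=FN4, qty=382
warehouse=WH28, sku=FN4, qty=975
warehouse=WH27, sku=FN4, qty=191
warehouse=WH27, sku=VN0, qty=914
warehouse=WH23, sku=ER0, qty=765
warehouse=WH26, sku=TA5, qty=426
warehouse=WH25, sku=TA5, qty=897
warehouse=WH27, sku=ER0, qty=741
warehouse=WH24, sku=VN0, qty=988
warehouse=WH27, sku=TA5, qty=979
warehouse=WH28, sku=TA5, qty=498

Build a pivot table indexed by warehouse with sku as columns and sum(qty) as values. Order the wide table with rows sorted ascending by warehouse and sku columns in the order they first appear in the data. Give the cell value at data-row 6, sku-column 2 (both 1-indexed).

1389

With rows sorted ascending by warehouse, row 6 is warehouse=WH28. sku columns in first-appearance order: TA5, FN4, VN0, ER0; column 2 is FN4.
Long rows with warehouse=WH28, sku=FN4: 414 + 975 = 1389.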